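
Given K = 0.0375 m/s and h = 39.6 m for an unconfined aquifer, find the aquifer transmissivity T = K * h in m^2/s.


Transmissivity is defined as T = K * h.
T = 0.0375 * 39.6
  = 1.485 m^2/s.

1.485


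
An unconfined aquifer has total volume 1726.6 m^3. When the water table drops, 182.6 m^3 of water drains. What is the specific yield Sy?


Specific yield Sy = Volume drained / Total volume.
Sy = 182.6 / 1726.6
   = 0.1058.

0.1058


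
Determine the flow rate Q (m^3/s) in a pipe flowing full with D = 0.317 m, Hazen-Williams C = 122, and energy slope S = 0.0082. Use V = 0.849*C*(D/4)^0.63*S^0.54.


For a full circular pipe, R = D/4 = 0.317/4 = 0.0793 m.
V = 0.849 * 122 * 0.0793^0.63 * 0.0082^0.54
  = 0.849 * 122 * 0.202474 * 0.074724
  = 1.5671 m/s.
Pipe area A = pi*D^2/4 = pi*0.317^2/4 = 0.0789 m^2.
Q = A * V = 0.0789 * 1.5671 = 0.1237 m^3/s.

0.1237


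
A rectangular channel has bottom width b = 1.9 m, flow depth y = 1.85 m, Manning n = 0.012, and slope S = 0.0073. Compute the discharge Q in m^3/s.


For a rectangular channel, the cross-sectional area A = b * y = 1.9 * 1.85 = 3.52 m^2.
The wetted perimeter P = b + 2y = 1.9 + 2*1.85 = 5.6 m.
Hydraulic radius R = A/P = 3.52/5.6 = 0.6277 m.
Velocity V = (1/n)*R^(2/3)*S^(1/2) = (1/0.012)*0.6277^(2/3)*0.0073^(1/2) = 5.2196 m/s.
Discharge Q = A * V = 3.52 * 5.2196 = 18.347 m^3/s.

18.347


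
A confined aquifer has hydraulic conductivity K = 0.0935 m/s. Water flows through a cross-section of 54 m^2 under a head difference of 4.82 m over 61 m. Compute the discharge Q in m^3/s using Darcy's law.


Darcy's law: Q = K * A * i, where i = dh/L.
Hydraulic gradient i = 4.82 / 61 = 0.079016.
Q = 0.0935 * 54 * 0.079016
  = 0.399 m^3/s.

0.399


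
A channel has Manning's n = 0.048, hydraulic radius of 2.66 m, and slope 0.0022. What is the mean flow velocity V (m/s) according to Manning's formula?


Manning's equation gives V = (1/n) * R^(2/3) * S^(1/2).
First, compute R^(2/3) = 2.66^(2/3) = 1.9198.
Next, S^(1/2) = 0.0022^(1/2) = 0.046904.
Then 1/n = 1/0.048 = 20.83.
V = 20.83 * 1.9198 * 0.046904 = 1.876 m/s.

1.876


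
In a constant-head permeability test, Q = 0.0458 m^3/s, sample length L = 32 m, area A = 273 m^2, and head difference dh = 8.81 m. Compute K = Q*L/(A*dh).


From K = Q*L / (A*dh):
Numerator: Q*L = 0.0458 * 32 = 1.4656.
Denominator: A*dh = 273 * 8.81 = 2405.13.
K = 1.4656 / 2405.13 = 0.000609 m/s.

0.000609


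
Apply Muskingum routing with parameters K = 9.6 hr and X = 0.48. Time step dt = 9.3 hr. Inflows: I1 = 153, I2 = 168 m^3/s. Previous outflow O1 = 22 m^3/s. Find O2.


Muskingum coefficients:
denom = 2*K*(1-X) + dt = 2*9.6*(1-0.48) + 9.3 = 19.284.
C0 = (dt - 2*K*X)/denom = (9.3 - 2*9.6*0.48)/19.284 = 0.0044.
C1 = (dt + 2*K*X)/denom = (9.3 + 2*9.6*0.48)/19.284 = 0.9602.
C2 = (2*K*(1-X) - dt)/denom = 0.0355.
O2 = C0*I2 + C1*I1 + C2*O1
   = 0.0044*168 + 0.9602*153 + 0.0355*22
   = 148.42 m^3/s.

148.42


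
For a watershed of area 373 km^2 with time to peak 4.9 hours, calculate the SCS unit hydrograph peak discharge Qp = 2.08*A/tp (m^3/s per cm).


SCS formula: Qp = 2.08 * A / tp.
Qp = 2.08 * 373 / 4.9
   = 775.84 / 4.9
   = 158.33 m^3/s per cm.

158.33


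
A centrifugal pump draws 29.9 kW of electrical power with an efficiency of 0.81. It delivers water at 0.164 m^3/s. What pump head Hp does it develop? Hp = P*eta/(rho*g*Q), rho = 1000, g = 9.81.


Pump head formula: Hp = P * eta / (rho * g * Q).
Numerator: P * eta = 29.9 * 1000 * 0.81 = 24219.0 W.
Denominator: rho * g * Q = 1000 * 9.81 * 0.164 = 1608.84.
Hp = 24219.0 / 1608.84 = 15.05 m.

15.05


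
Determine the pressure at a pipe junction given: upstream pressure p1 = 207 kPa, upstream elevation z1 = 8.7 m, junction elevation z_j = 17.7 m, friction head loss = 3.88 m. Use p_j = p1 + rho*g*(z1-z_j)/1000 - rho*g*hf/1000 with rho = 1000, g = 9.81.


Junction pressure: p_j = p1 + rho*g*(z1 - z_j)/1000 - rho*g*hf/1000.
Elevation term = 1000*9.81*(8.7 - 17.7)/1000 = -88.29 kPa.
Friction term = 1000*9.81*3.88/1000 = 38.063 kPa.
p_j = 207 + -88.29 - 38.063 = 80.65 kPa.

80.65


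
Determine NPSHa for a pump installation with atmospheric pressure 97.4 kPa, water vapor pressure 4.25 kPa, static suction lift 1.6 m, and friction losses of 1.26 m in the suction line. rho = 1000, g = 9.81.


NPSHa = p_atm/(rho*g) - z_s - hf_s - p_vap/(rho*g).
p_atm/(rho*g) = 97.4*1000 / (1000*9.81) = 9.929 m.
p_vap/(rho*g) = 4.25*1000 / (1000*9.81) = 0.433 m.
NPSHa = 9.929 - 1.6 - 1.26 - 0.433
      = 6.64 m.

6.64


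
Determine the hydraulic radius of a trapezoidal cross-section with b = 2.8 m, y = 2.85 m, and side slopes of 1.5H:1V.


For a trapezoidal section with side slope z:
A = (b + z*y)*y = (2.8 + 1.5*2.85)*2.85 = 20.164 m^2.
P = b + 2*y*sqrt(1 + z^2) = 2.8 + 2*2.85*sqrt(1 + 1.5^2) = 13.076 m.
R = A/P = 20.164 / 13.076 = 1.5421 m.

1.5421


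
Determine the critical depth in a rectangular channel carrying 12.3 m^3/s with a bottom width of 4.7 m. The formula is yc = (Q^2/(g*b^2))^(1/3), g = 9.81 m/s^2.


Using yc = (Q^2 / (g * b^2))^(1/3):
Q^2 = 12.3^2 = 151.29.
g * b^2 = 9.81 * 4.7^2 = 9.81 * 22.09 = 216.7.
Q^2 / (g*b^2) = 151.29 / 216.7 = 0.6982.
yc = 0.6982^(1/3) = 0.8871 m.

0.8871


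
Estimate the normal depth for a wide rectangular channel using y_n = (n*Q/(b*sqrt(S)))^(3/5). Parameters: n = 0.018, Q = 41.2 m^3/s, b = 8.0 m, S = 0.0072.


We use the wide-channel approximation y_n = (n*Q/(b*sqrt(S)))^(3/5).
sqrt(S) = sqrt(0.0072) = 0.084853.
Numerator: n*Q = 0.018 * 41.2 = 0.7416.
Denominator: b*sqrt(S) = 8.0 * 0.084853 = 0.678824.
arg = 1.0925.
y_n = 1.0925^(3/5) = 1.0545 m.

1.0545


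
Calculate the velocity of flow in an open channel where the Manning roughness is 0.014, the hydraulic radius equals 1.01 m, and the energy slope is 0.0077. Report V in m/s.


Manning's equation gives V = (1/n) * R^(2/3) * S^(1/2).
First, compute R^(2/3) = 1.01^(2/3) = 1.0067.
Next, S^(1/2) = 0.0077^(1/2) = 0.08775.
Then 1/n = 1/0.014 = 71.43.
V = 71.43 * 1.0067 * 0.08775 = 6.3095 m/s.

6.3095


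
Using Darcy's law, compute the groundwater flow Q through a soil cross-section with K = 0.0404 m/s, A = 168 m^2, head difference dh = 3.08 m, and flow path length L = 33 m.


Darcy's law: Q = K * A * i, where i = dh/L.
Hydraulic gradient i = 3.08 / 33 = 0.093333.
Q = 0.0404 * 168 * 0.093333
  = 0.6335 m^3/s.

0.6335


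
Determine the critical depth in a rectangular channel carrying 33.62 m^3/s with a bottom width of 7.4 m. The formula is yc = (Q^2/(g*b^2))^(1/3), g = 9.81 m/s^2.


Using yc = (Q^2 / (g * b^2))^(1/3):
Q^2 = 33.62^2 = 1130.3.
g * b^2 = 9.81 * 7.4^2 = 9.81 * 54.76 = 537.2.
Q^2 / (g*b^2) = 1130.3 / 537.2 = 2.1041.
yc = 2.1041^(1/3) = 1.2814 m.

1.2814


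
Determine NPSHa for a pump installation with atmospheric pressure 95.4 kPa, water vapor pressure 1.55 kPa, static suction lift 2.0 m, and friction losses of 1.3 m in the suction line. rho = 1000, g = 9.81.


NPSHa = p_atm/(rho*g) - z_s - hf_s - p_vap/(rho*g).
p_atm/(rho*g) = 95.4*1000 / (1000*9.81) = 9.725 m.
p_vap/(rho*g) = 1.55*1000 / (1000*9.81) = 0.158 m.
NPSHa = 9.725 - 2.0 - 1.3 - 0.158
      = 6.27 m.

6.27


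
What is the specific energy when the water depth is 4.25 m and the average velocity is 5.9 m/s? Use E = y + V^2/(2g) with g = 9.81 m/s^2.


Specific energy E = y + V^2/(2g).
Velocity head = V^2/(2g) = 5.9^2 / (2*9.81) = 34.81 / 19.62 = 1.7742 m.
E = 4.25 + 1.7742 = 6.0242 m.

6.0242


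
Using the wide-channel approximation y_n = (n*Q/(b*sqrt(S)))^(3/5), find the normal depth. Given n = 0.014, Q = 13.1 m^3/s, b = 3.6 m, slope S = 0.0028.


We use the wide-channel approximation y_n = (n*Q/(b*sqrt(S)))^(3/5).
sqrt(S) = sqrt(0.0028) = 0.052915.
Numerator: n*Q = 0.014 * 13.1 = 0.1834.
Denominator: b*sqrt(S) = 3.6 * 0.052915 = 0.190494.
arg = 0.9628.
y_n = 0.9628^(3/5) = 0.9775 m.

0.9775


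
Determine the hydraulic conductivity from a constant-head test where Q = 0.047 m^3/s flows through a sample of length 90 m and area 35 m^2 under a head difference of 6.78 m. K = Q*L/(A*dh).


From K = Q*L / (A*dh):
Numerator: Q*L = 0.047 * 90 = 4.23.
Denominator: A*dh = 35 * 6.78 = 237.3.
K = 4.23 / 237.3 = 0.017826 m/s.

0.017826


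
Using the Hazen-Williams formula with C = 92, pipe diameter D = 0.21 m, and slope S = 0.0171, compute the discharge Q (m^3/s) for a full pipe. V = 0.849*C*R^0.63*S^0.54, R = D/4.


For a full circular pipe, R = D/4 = 0.21/4 = 0.0525 m.
V = 0.849 * 92 * 0.0525^0.63 * 0.0171^0.54
  = 0.849 * 92 * 0.156207 * 0.111127
  = 1.3559 m/s.
Pipe area A = pi*D^2/4 = pi*0.21^2/4 = 0.0346 m^2.
Q = A * V = 0.0346 * 1.3559 = 0.047 m^3/s.

0.047


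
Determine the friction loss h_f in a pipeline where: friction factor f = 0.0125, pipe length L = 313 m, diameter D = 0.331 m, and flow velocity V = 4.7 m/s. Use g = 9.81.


Darcy-Weisbach equation: h_f = f * (L/D) * V^2/(2g).
f * L/D = 0.0125 * 313/0.331 = 11.8202.
V^2/(2g) = 4.7^2 / (2*9.81) = 22.09 / 19.62 = 1.1259 m.
h_f = 11.8202 * 1.1259 = 13.308 m.

13.308


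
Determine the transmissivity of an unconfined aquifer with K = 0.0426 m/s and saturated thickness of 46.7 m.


Transmissivity is defined as T = K * h.
T = 0.0426 * 46.7
  = 1.9894 m^2/s.

1.9894


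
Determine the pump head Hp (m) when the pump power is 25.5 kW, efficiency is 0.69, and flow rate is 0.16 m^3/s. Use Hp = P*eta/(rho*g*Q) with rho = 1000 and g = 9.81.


Pump head formula: Hp = P * eta / (rho * g * Q).
Numerator: P * eta = 25.5 * 1000 * 0.69 = 17595.0 W.
Denominator: rho * g * Q = 1000 * 9.81 * 0.16 = 1569.6.
Hp = 17595.0 / 1569.6 = 11.21 m.

11.21


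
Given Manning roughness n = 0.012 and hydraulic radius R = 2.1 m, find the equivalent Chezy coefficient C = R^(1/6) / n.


The Chezy coefficient relates to Manning's n through C = R^(1/6) / n.
R^(1/6) = 2.1^(1/6) = 1.131627.
C = 1.131627 / 0.012 = 94.3 m^(1/2)/s.

94.3


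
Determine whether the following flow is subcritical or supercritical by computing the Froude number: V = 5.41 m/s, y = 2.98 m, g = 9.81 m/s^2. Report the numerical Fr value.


The Froude number is defined as Fr = V / sqrt(g*y).
g*y = 9.81 * 2.98 = 29.2338.
sqrt(g*y) = sqrt(29.2338) = 5.4068.
Fr = 5.41 / 5.4068 = 1.0006.
Since Fr > 1, the flow is supercritical.

1.0006


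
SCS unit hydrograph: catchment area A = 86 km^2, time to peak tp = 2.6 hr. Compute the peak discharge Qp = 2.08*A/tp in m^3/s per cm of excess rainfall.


SCS formula: Qp = 2.08 * A / tp.
Qp = 2.08 * 86 / 2.6
   = 178.88 / 2.6
   = 68.8 m^3/s per cm.

68.8


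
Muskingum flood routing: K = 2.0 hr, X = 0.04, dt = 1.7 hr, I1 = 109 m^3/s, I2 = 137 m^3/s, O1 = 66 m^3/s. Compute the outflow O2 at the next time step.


Muskingum coefficients:
denom = 2*K*(1-X) + dt = 2*2.0*(1-0.04) + 1.7 = 5.54.
C0 = (dt - 2*K*X)/denom = (1.7 - 2*2.0*0.04)/5.54 = 0.278.
C1 = (dt + 2*K*X)/denom = (1.7 + 2*2.0*0.04)/5.54 = 0.3357.
C2 = (2*K*(1-X) - dt)/denom = 0.3863.
O2 = C0*I2 + C1*I1 + C2*O1
   = 0.278*137 + 0.3357*109 + 0.3863*66
   = 100.17 m^3/s.

100.17


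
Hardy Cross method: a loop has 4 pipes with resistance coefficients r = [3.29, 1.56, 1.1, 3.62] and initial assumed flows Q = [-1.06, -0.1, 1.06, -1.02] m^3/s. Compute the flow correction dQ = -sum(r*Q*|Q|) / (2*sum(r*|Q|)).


Numerator terms (r*Q*|Q|): 3.29*-1.06*|-1.06| = -3.6966; 1.56*-0.1*|-0.1| = -0.0156; 1.1*1.06*|1.06| = 1.236; 3.62*-1.02*|-1.02| = -3.7662.
Sum of numerator = -6.2425.
Denominator terms (r*|Q|): 3.29*|-1.06| = 3.4874; 1.56*|-0.1| = 0.156; 1.1*|1.06| = 1.166; 3.62*|-1.02| = 3.6924.
2 * sum of denominator = 2 * 8.5018 = 17.0036.
dQ = --6.2425 / 17.0036 = 0.3671 m^3/s.

0.3671


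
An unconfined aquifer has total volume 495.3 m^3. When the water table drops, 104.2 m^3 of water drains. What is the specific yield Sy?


Specific yield Sy = Volume drained / Total volume.
Sy = 104.2 / 495.3
   = 0.2104.

0.2104


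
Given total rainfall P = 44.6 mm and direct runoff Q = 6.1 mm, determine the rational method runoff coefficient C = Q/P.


The runoff coefficient C = runoff depth / rainfall depth.
C = 6.1 / 44.6
  = 0.1368.

0.1368


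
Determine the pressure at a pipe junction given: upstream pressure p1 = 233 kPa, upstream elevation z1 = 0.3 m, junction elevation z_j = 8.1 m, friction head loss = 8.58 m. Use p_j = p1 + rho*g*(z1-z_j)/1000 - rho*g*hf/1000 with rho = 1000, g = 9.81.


Junction pressure: p_j = p1 + rho*g*(z1 - z_j)/1000 - rho*g*hf/1000.
Elevation term = 1000*9.81*(0.3 - 8.1)/1000 = -76.518 kPa.
Friction term = 1000*9.81*8.58/1000 = 84.17 kPa.
p_j = 233 + -76.518 - 84.17 = 72.31 kPa.

72.31


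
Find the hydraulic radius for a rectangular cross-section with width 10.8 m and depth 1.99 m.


For a rectangular section:
Flow area A = b * y = 10.8 * 1.99 = 21.49 m^2.
Wetted perimeter P = b + 2y = 10.8 + 2*1.99 = 14.78 m.
Hydraulic radius R = A/P = 21.49 / 14.78 = 1.4541 m.

1.4541


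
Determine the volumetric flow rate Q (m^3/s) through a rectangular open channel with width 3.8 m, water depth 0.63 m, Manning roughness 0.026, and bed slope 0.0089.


For a rectangular channel, the cross-sectional area A = b * y = 3.8 * 0.63 = 2.39 m^2.
The wetted perimeter P = b + 2y = 3.8 + 2*0.63 = 5.06 m.
Hydraulic radius R = A/P = 2.39/5.06 = 0.4731 m.
Velocity V = (1/n)*R^(2/3)*S^(1/2) = (1/0.026)*0.4731^(2/3)*0.0089^(1/2) = 2.2031 m/s.
Discharge Q = A * V = 2.39 * 2.2031 = 5.274 m^3/s.

5.274


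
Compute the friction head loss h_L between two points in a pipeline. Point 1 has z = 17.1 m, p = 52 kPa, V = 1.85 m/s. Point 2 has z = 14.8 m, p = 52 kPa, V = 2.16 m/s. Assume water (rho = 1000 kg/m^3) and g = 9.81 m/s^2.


Total head at each section: H = z + p/(rho*g) + V^2/(2g).
H1 = 17.1 + 52*1000/(1000*9.81) + 1.85^2/(2*9.81)
   = 17.1 + 5.301 + 0.1744
   = 22.575 m.
H2 = 14.8 + 52*1000/(1000*9.81) + 2.16^2/(2*9.81)
   = 14.8 + 5.301 + 0.2378
   = 20.339 m.
h_L = H1 - H2 = 22.575 - 20.339 = 2.237 m.

2.237


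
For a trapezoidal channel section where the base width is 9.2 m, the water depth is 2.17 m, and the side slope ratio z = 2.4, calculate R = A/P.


For a trapezoidal section with side slope z:
A = (b + z*y)*y = (9.2 + 2.4*2.17)*2.17 = 31.265 m^2.
P = b + 2*y*sqrt(1 + z^2) = 9.2 + 2*2.17*sqrt(1 + 2.4^2) = 20.484 m.
R = A/P = 31.265 / 20.484 = 1.5263 m.

1.5263


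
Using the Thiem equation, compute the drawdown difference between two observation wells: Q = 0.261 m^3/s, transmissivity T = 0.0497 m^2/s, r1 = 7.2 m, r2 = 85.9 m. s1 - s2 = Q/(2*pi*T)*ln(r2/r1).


Thiem equation: s1 - s2 = Q/(2*pi*T) * ln(r2/r1).
ln(r2/r1) = ln(85.9/7.2) = 2.4791.
Q/(2*pi*T) = 0.261 / (2*pi*0.0497) = 0.261 / 0.3123 = 0.8358.
s1 - s2 = 0.8358 * 2.4791 = 2.072 m.

2.072


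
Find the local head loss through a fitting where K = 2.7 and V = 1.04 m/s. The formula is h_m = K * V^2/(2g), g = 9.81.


Minor loss formula: h_m = K * V^2/(2g).
V^2 = 1.04^2 = 1.0816.
V^2/(2g) = 1.0816 / 19.62 = 0.0551 m.
h_m = 2.7 * 0.0551 = 0.1488 m.

0.1488


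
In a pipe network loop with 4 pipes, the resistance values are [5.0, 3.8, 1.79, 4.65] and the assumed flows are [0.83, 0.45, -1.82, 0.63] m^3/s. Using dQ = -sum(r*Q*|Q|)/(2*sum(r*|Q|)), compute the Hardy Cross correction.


Numerator terms (r*Q*|Q|): 5.0*0.83*|0.83| = 3.4445; 3.8*0.45*|0.45| = 0.7695; 1.79*-1.82*|-1.82| = -5.9292; 4.65*0.63*|0.63| = 1.8456.
Sum of numerator = 0.1304.
Denominator terms (r*|Q|): 5.0*|0.83| = 4.15; 3.8*|0.45| = 1.71; 1.79*|-1.82| = 3.2578; 4.65*|0.63| = 2.9295.
2 * sum of denominator = 2 * 12.0473 = 24.0946.
dQ = -0.1304 / 24.0946 = -0.0054 m^3/s.

-0.0054


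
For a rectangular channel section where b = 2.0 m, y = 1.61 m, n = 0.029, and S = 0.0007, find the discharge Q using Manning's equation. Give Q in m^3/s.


For a rectangular channel, the cross-sectional area A = b * y = 2.0 * 1.61 = 3.22 m^2.
The wetted perimeter P = b + 2y = 2.0 + 2*1.61 = 5.22 m.
Hydraulic radius R = A/P = 3.22/5.22 = 0.6169 m.
Velocity V = (1/n)*R^(2/3)*S^(1/2) = (1/0.029)*0.6169^(2/3)*0.0007^(1/2) = 0.6611 m/s.
Discharge Q = A * V = 3.22 * 0.6611 = 2.129 m^3/s.

2.129


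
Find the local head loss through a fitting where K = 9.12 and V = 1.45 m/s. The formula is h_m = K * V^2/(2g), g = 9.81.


Minor loss formula: h_m = K * V^2/(2g).
V^2 = 1.45^2 = 2.1025.
V^2/(2g) = 2.1025 / 19.62 = 0.1072 m.
h_m = 9.12 * 0.1072 = 0.9773 m.

0.9773


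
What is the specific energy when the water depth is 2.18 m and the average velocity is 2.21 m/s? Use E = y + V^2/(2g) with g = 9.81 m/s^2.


Specific energy E = y + V^2/(2g).
Velocity head = V^2/(2g) = 2.21^2 / (2*9.81) = 4.8841 / 19.62 = 0.2489 m.
E = 2.18 + 0.2489 = 2.4289 m.

2.4289


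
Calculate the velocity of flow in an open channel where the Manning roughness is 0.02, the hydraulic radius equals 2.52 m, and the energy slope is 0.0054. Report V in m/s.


Manning's equation gives V = (1/n) * R^(2/3) * S^(1/2).
First, compute R^(2/3) = 2.52^(2/3) = 1.8518.
Next, S^(1/2) = 0.0054^(1/2) = 0.073485.
Then 1/n = 1/0.02 = 50.0.
V = 50.0 * 1.8518 * 0.073485 = 6.804 m/s.

6.804


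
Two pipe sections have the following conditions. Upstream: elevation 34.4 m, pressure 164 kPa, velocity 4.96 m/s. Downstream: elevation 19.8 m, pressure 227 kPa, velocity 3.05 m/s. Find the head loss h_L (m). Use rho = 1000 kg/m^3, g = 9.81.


Total head at each section: H = z + p/(rho*g) + V^2/(2g).
H1 = 34.4 + 164*1000/(1000*9.81) + 4.96^2/(2*9.81)
   = 34.4 + 16.718 + 1.2539
   = 52.372 m.
H2 = 19.8 + 227*1000/(1000*9.81) + 3.05^2/(2*9.81)
   = 19.8 + 23.14 + 0.4741
   = 43.414 m.
h_L = H1 - H2 = 52.372 - 43.414 = 8.958 m.

8.958


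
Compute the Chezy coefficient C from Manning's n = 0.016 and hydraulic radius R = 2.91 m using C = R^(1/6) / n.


The Chezy coefficient relates to Manning's n through C = R^(1/6) / n.
R^(1/6) = 2.91^(1/6) = 1.194856.
C = 1.194856 / 0.016 = 74.68 m^(1/2)/s.

74.68


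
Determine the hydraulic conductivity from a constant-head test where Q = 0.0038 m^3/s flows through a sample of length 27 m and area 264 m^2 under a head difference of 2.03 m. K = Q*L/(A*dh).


From K = Q*L / (A*dh):
Numerator: Q*L = 0.0038 * 27 = 0.1026.
Denominator: A*dh = 264 * 2.03 = 535.92.
K = 0.1026 / 535.92 = 0.000191 m/s.

0.000191


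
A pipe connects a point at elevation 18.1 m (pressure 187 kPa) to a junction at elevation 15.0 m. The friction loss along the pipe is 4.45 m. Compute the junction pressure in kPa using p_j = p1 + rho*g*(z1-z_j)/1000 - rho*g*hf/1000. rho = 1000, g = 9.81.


Junction pressure: p_j = p1 + rho*g*(z1 - z_j)/1000 - rho*g*hf/1000.
Elevation term = 1000*9.81*(18.1 - 15.0)/1000 = 30.411 kPa.
Friction term = 1000*9.81*4.45/1000 = 43.654 kPa.
p_j = 187 + 30.411 - 43.654 = 173.76 kPa.

173.76


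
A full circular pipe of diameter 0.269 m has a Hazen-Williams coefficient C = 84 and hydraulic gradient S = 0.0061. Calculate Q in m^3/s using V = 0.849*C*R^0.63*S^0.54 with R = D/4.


For a full circular pipe, R = D/4 = 0.269/4 = 0.0673 m.
V = 0.849 * 84 * 0.0673^0.63 * 0.0061^0.54
  = 0.849 * 84 * 0.182577 * 0.063691
  = 0.8293 m/s.
Pipe area A = pi*D^2/4 = pi*0.269^2/4 = 0.0568 m^2.
Q = A * V = 0.0568 * 0.8293 = 0.0471 m^3/s.

0.0471


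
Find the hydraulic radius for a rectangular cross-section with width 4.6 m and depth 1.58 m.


For a rectangular section:
Flow area A = b * y = 4.6 * 1.58 = 7.27 m^2.
Wetted perimeter P = b + 2y = 4.6 + 2*1.58 = 7.76 m.
Hydraulic radius R = A/P = 7.27 / 7.76 = 0.9366 m.

0.9366


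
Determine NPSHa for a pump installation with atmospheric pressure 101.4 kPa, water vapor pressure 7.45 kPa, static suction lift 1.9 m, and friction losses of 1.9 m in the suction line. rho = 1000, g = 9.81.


NPSHa = p_atm/(rho*g) - z_s - hf_s - p_vap/(rho*g).
p_atm/(rho*g) = 101.4*1000 / (1000*9.81) = 10.336 m.
p_vap/(rho*g) = 7.45*1000 / (1000*9.81) = 0.759 m.
NPSHa = 10.336 - 1.9 - 1.9 - 0.759
      = 5.78 m.

5.78


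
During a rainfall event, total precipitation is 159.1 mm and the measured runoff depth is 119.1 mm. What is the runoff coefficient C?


The runoff coefficient C = runoff depth / rainfall depth.
C = 119.1 / 159.1
  = 0.7486.

0.7486


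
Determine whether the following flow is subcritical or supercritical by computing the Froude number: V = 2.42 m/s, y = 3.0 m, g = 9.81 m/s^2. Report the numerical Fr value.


The Froude number is defined as Fr = V / sqrt(g*y).
g*y = 9.81 * 3.0 = 29.43.
sqrt(g*y) = sqrt(29.43) = 5.4249.
Fr = 2.42 / 5.4249 = 0.4461.
Since Fr < 1, the flow is subcritical.

0.4461


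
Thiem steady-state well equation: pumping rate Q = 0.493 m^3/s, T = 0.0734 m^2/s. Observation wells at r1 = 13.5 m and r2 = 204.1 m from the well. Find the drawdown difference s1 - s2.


Thiem equation: s1 - s2 = Q/(2*pi*T) * ln(r2/r1).
ln(r2/r1) = ln(204.1/13.5) = 2.7159.
Q/(2*pi*T) = 0.493 / (2*pi*0.0734) = 0.493 / 0.4612 = 1.069.
s1 - s2 = 1.069 * 2.7159 = 2.9033 m.

2.9033


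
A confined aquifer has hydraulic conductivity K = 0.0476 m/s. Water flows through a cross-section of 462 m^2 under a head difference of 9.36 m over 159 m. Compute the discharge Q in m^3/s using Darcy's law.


Darcy's law: Q = K * A * i, where i = dh/L.
Hydraulic gradient i = 9.36 / 159 = 0.058868.
Q = 0.0476 * 462 * 0.058868
  = 1.2946 m^3/s.

1.2946


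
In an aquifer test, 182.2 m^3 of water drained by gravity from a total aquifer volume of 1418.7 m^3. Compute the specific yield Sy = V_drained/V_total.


Specific yield Sy = Volume drained / Total volume.
Sy = 182.2 / 1418.7
   = 0.1284.

0.1284


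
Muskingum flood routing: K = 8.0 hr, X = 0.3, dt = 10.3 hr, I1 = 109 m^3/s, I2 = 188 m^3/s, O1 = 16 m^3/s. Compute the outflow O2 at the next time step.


Muskingum coefficients:
denom = 2*K*(1-X) + dt = 2*8.0*(1-0.3) + 10.3 = 21.5.
C0 = (dt - 2*K*X)/denom = (10.3 - 2*8.0*0.3)/21.5 = 0.2558.
C1 = (dt + 2*K*X)/denom = (10.3 + 2*8.0*0.3)/21.5 = 0.7023.
C2 = (2*K*(1-X) - dt)/denom = 0.0419.
O2 = C0*I2 + C1*I1 + C2*O1
   = 0.2558*188 + 0.7023*109 + 0.0419*16
   = 125.32 m^3/s.

125.32


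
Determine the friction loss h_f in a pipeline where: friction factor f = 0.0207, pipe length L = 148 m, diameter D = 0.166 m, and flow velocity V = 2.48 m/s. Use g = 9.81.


Darcy-Weisbach equation: h_f = f * (L/D) * V^2/(2g).
f * L/D = 0.0207 * 148/0.166 = 18.4554.
V^2/(2g) = 2.48^2 / (2*9.81) = 6.1504 / 19.62 = 0.3135 m.
h_f = 18.4554 * 0.3135 = 5.785 m.

5.785


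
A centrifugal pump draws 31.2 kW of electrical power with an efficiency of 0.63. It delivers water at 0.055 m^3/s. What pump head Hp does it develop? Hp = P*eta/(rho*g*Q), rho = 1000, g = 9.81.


Pump head formula: Hp = P * eta / (rho * g * Q).
Numerator: P * eta = 31.2 * 1000 * 0.63 = 19656.0 W.
Denominator: rho * g * Q = 1000 * 9.81 * 0.055 = 539.55.
Hp = 19656.0 / 539.55 = 36.43 m.

36.43


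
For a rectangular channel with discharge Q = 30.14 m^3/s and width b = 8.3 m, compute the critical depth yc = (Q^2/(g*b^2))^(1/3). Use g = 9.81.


Using yc = (Q^2 / (g * b^2))^(1/3):
Q^2 = 30.14^2 = 908.42.
g * b^2 = 9.81 * 8.3^2 = 9.81 * 68.89 = 675.81.
Q^2 / (g*b^2) = 908.42 / 675.81 = 1.3442.
yc = 1.3442^(1/3) = 1.1036 m.

1.1036


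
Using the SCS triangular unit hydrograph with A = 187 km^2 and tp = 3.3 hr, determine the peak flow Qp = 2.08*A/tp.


SCS formula: Qp = 2.08 * A / tp.
Qp = 2.08 * 187 / 3.3
   = 388.96 / 3.3
   = 117.87 m^3/s per cm.

117.87


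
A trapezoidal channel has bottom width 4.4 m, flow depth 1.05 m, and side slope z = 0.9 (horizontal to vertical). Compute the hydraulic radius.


For a trapezoidal section with side slope z:
A = (b + z*y)*y = (4.4 + 0.9*1.05)*1.05 = 5.612 m^2.
P = b + 2*y*sqrt(1 + z^2) = 4.4 + 2*1.05*sqrt(1 + 0.9^2) = 7.225 m.
R = A/P = 5.612 / 7.225 = 0.7768 m.

0.7768


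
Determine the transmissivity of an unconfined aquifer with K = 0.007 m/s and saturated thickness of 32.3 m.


Transmissivity is defined as T = K * h.
T = 0.007 * 32.3
  = 0.2261 m^2/s.

0.2261


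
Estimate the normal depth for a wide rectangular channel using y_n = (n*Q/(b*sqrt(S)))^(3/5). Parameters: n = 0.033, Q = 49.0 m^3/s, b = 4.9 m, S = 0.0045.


We use the wide-channel approximation y_n = (n*Q/(b*sqrt(S)))^(3/5).
sqrt(S) = sqrt(0.0045) = 0.067082.
Numerator: n*Q = 0.033 * 49.0 = 1.617.
Denominator: b*sqrt(S) = 4.9 * 0.067082 = 0.328702.
arg = 4.9193.
y_n = 4.9193^(3/5) = 2.601 m.

2.601


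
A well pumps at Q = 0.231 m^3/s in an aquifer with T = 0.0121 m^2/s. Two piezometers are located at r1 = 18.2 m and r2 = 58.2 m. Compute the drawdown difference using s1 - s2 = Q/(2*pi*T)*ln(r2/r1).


Thiem equation: s1 - s2 = Q/(2*pi*T) * ln(r2/r1).
ln(r2/r1) = ln(58.2/18.2) = 1.1625.
Q/(2*pi*T) = 0.231 / (2*pi*0.0121) = 0.231 / 0.076 = 3.0384.
s1 - s2 = 3.0384 * 1.1625 = 3.532 m.

3.532


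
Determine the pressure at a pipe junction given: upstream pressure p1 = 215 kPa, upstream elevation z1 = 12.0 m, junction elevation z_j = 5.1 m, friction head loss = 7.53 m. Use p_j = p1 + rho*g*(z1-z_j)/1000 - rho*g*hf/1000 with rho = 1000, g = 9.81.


Junction pressure: p_j = p1 + rho*g*(z1 - z_j)/1000 - rho*g*hf/1000.
Elevation term = 1000*9.81*(12.0 - 5.1)/1000 = 67.689 kPa.
Friction term = 1000*9.81*7.53/1000 = 73.869 kPa.
p_j = 215 + 67.689 - 73.869 = 208.82 kPa.

208.82


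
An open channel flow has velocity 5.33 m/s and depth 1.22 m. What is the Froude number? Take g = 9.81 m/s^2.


The Froude number is defined as Fr = V / sqrt(g*y).
g*y = 9.81 * 1.22 = 11.9682.
sqrt(g*y) = sqrt(11.9682) = 3.4595.
Fr = 5.33 / 3.4595 = 1.5407.

1.5407


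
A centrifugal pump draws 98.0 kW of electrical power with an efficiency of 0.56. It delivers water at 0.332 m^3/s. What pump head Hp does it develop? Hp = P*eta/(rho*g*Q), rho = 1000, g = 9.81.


Pump head formula: Hp = P * eta / (rho * g * Q).
Numerator: P * eta = 98.0 * 1000 * 0.56 = 54880.0 W.
Denominator: rho * g * Q = 1000 * 9.81 * 0.332 = 3256.92.
Hp = 54880.0 / 3256.92 = 16.85 m.

16.85


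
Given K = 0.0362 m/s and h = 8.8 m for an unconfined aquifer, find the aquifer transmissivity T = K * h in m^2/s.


Transmissivity is defined as T = K * h.
T = 0.0362 * 8.8
  = 0.3186 m^2/s.

0.3186


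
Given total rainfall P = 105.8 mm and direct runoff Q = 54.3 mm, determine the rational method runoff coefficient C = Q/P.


The runoff coefficient C = runoff depth / rainfall depth.
C = 54.3 / 105.8
  = 0.5132.

0.5132


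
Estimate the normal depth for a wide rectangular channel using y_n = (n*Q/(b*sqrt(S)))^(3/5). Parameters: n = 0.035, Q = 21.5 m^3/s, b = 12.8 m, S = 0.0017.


We use the wide-channel approximation y_n = (n*Q/(b*sqrt(S)))^(3/5).
sqrt(S) = sqrt(0.0017) = 0.041231.
Numerator: n*Q = 0.035 * 21.5 = 0.7525.
Denominator: b*sqrt(S) = 12.8 * 0.041231 = 0.527757.
arg = 1.4258.
y_n = 1.4258^(3/5) = 1.2372 m.

1.2372


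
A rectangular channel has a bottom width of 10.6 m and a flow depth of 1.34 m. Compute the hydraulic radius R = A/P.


For a rectangular section:
Flow area A = b * y = 10.6 * 1.34 = 14.2 m^2.
Wetted perimeter P = b + 2y = 10.6 + 2*1.34 = 13.28 m.
Hydraulic radius R = A/P = 14.2 / 13.28 = 1.0696 m.

1.0696


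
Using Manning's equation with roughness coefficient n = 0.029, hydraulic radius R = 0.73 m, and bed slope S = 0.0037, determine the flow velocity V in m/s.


Manning's equation gives V = (1/n) * R^(2/3) * S^(1/2).
First, compute R^(2/3) = 0.73^(2/3) = 0.8107.
Next, S^(1/2) = 0.0037^(1/2) = 0.060828.
Then 1/n = 1/0.029 = 34.48.
V = 34.48 * 0.8107 * 0.060828 = 1.7005 m/s.

1.7005


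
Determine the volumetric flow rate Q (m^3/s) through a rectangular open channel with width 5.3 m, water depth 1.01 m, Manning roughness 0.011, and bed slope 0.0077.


For a rectangular channel, the cross-sectional area A = b * y = 5.3 * 1.01 = 5.35 m^2.
The wetted perimeter P = b + 2y = 5.3 + 2*1.01 = 7.32 m.
Hydraulic radius R = A/P = 5.35/7.32 = 0.7313 m.
Velocity V = (1/n)*R^(2/3)*S^(1/2) = (1/0.011)*0.7313^(2/3)*0.0077^(1/2) = 6.4751 m/s.
Discharge Q = A * V = 5.35 * 6.4751 = 34.661 m^3/s.

34.661


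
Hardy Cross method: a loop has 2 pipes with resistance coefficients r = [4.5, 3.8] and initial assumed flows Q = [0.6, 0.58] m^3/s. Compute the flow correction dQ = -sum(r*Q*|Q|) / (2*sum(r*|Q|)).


Numerator terms (r*Q*|Q|): 4.5*0.6*|0.6| = 1.62; 3.8*0.58*|0.58| = 1.2783.
Sum of numerator = 2.8983.
Denominator terms (r*|Q|): 4.5*|0.6| = 2.7; 3.8*|0.58| = 2.204.
2 * sum of denominator = 2 * 4.904 = 9.808.
dQ = -2.8983 / 9.808 = -0.2955 m^3/s.

-0.2955


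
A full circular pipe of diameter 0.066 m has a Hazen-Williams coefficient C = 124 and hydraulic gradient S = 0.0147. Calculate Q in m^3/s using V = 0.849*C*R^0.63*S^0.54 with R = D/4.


For a full circular pipe, R = D/4 = 0.066/4 = 0.0165 m.
V = 0.849 * 124 * 0.0165^0.63 * 0.0147^0.54
  = 0.849 * 124 * 0.075338 * 0.102412
  = 0.8123 m/s.
Pipe area A = pi*D^2/4 = pi*0.066^2/4 = 0.0034 m^2.
Q = A * V = 0.0034 * 0.8123 = 0.0028 m^3/s.

0.0028


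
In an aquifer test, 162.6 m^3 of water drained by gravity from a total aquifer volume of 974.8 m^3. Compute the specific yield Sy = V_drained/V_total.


Specific yield Sy = Volume drained / Total volume.
Sy = 162.6 / 974.8
   = 0.1668.

0.1668


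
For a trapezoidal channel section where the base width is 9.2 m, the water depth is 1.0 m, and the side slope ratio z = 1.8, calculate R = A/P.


For a trapezoidal section with side slope z:
A = (b + z*y)*y = (9.2 + 1.8*1.0)*1.0 = 11.0 m^2.
P = b + 2*y*sqrt(1 + z^2) = 9.2 + 2*1.0*sqrt(1 + 1.8^2) = 13.318 m.
R = A/P = 11.0 / 13.318 = 0.8259 m.

0.8259


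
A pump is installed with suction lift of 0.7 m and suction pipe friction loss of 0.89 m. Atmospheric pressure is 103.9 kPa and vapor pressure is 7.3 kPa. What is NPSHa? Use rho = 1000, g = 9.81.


NPSHa = p_atm/(rho*g) - z_s - hf_s - p_vap/(rho*g).
p_atm/(rho*g) = 103.9*1000 / (1000*9.81) = 10.591 m.
p_vap/(rho*g) = 7.3*1000 / (1000*9.81) = 0.744 m.
NPSHa = 10.591 - 0.7 - 0.89 - 0.744
      = 8.26 m.

8.26


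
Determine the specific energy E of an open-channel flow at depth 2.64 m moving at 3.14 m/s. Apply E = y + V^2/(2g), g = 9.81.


Specific energy E = y + V^2/(2g).
Velocity head = V^2/(2g) = 3.14^2 / (2*9.81) = 9.8596 / 19.62 = 0.5025 m.
E = 2.64 + 0.5025 = 3.1425 m.

3.1425


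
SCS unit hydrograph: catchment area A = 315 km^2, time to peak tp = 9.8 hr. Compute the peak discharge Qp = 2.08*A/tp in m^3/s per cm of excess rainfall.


SCS formula: Qp = 2.08 * A / tp.
Qp = 2.08 * 315 / 9.8
   = 655.2 / 9.8
   = 66.86 m^3/s per cm.

66.86


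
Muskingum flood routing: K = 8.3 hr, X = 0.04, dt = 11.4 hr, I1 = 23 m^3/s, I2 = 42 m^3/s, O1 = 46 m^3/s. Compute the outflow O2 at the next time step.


Muskingum coefficients:
denom = 2*K*(1-X) + dt = 2*8.3*(1-0.04) + 11.4 = 27.336.
C0 = (dt - 2*K*X)/denom = (11.4 - 2*8.3*0.04)/27.336 = 0.3927.
C1 = (dt + 2*K*X)/denom = (11.4 + 2*8.3*0.04)/27.336 = 0.4413.
C2 = (2*K*(1-X) - dt)/denom = 0.1659.
O2 = C0*I2 + C1*I1 + C2*O1
   = 0.3927*42 + 0.4413*23 + 0.1659*46
   = 34.28 m^3/s.

34.28


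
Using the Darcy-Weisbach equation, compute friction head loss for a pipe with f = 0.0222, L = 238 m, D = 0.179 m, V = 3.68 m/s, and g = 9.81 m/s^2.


Darcy-Weisbach equation: h_f = f * (L/D) * V^2/(2g).
f * L/D = 0.0222 * 238/0.179 = 29.5173.
V^2/(2g) = 3.68^2 / (2*9.81) = 13.5424 / 19.62 = 0.6902 m.
h_f = 29.5173 * 0.6902 = 20.374 m.

20.374


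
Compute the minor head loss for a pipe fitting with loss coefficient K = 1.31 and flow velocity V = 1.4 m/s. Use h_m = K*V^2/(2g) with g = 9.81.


Minor loss formula: h_m = K * V^2/(2g).
V^2 = 1.4^2 = 1.96.
V^2/(2g) = 1.96 / 19.62 = 0.0999 m.
h_m = 1.31 * 0.0999 = 0.1309 m.

0.1309


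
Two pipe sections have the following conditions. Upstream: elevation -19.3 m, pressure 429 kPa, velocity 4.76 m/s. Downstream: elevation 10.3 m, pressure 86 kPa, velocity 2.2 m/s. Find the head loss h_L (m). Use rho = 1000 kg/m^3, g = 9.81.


Total head at each section: H = z + p/(rho*g) + V^2/(2g).
H1 = -19.3 + 429*1000/(1000*9.81) + 4.76^2/(2*9.81)
   = -19.3 + 43.731 + 1.1548
   = 25.586 m.
H2 = 10.3 + 86*1000/(1000*9.81) + 2.2^2/(2*9.81)
   = 10.3 + 8.767 + 0.2467
   = 19.313 m.
h_L = H1 - H2 = 25.586 - 19.313 = 6.272 m.

6.272


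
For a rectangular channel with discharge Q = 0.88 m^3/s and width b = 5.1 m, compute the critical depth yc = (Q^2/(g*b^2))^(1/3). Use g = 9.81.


Using yc = (Q^2 / (g * b^2))^(1/3):
Q^2 = 0.88^2 = 0.77.
g * b^2 = 9.81 * 5.1^2 = 9.81 * 26.01 = 255.16.
Q^2 / (g*b^2) = 0.77 / 255.16 = 0.003.
yc = 0.003^(1/3) = 0.1448 m.

0.1448


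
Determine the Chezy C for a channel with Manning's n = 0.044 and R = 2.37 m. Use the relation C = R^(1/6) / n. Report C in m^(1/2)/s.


The Chezy coefficient relates to Manning's n through C = R^(1/6) / n.
R^(1/6) = 2.37^(1/6) = 1.15467.
C = 1.15467 / 0.044 = 26.24 m^(1/2)/s.

26.24


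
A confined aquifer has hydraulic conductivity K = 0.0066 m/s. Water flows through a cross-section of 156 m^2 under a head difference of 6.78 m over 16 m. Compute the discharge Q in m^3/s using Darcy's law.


Darcy's law: Q = K * A * i, where i = dh/L.
Hydraulic gradient i = 6.78 / 16 = 0.42375.
Q = 0.0066 * 156 * 0.42375
  = 0.4363 m^3/s.

0.4363


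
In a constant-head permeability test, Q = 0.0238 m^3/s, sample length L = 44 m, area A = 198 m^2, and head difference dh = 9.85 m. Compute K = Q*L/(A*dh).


From K = Q*L / (A*dh):
Numerator: Q*L = 0.0238 * 44 = 1.0472.
Denominator: A*dh = 198 * 9.85 = 1950.3.
K = 1.0472 / 1950.3 = 0.000537 m/s.

0.000537


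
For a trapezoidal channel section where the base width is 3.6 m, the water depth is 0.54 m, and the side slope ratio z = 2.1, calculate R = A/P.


For a trapezoidal section with side slope z:
A = (b + z*y)*y = (3.6 + 2.1*0.54)*0.54 = 2.556 m^2.
P = b + 2*y*sqrt(1 + z^2) = 3.6 + 2*0.54*sqrt(1 + 2.1^2) = 6.112 m.
R = A/P = 2.556 / 6.112 = 0.4183 m.

0.4183


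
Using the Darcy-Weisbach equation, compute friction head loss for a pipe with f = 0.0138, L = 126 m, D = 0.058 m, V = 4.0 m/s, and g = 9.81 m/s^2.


Darcy-Weisbach equation: h_f = f * (L/D) * V^2/(2g).
f * L/D = 0.0138 * 126/0.058 = 29.9793.
V^2/(2g) = 4.0^2 / (2*9.81) = 16.0 / 19.62 = 0.8155 m.
h_f = 29.9793 * 0.8155 = 24.448 m.

24.448


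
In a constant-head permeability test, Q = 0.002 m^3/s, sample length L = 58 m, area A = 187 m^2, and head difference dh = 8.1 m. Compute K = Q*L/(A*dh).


From K = Q*L / (A*dh):
Numerator: Q*L = 0.002 * 58 = 0.116.
Denominator: A*dh = 187 * 8.1 = 1514.7.
K = 0.116 / 1514.7 = 7.7e-05 m/s.

7.7e-05


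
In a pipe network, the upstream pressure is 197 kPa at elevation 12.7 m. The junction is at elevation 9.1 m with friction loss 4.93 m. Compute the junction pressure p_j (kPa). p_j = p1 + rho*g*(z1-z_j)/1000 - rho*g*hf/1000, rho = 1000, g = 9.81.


Junction pressure: p_j = p1 + rho*g*(z1 - z_j)/1000 - rho*g*hf/1000.
Elevation term = 1000*9.81*(12.7 - 9.1)/1000 = 35.316 kPa.
Friction term = 1000*9.81*4.93/1000 = 48.363 kPa.
p_j = 197 + 35.316 - 48.363 = 183.95 kPa.

183.95


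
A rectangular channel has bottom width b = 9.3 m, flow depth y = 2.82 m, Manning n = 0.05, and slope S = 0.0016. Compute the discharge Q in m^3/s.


For a rectangular channel, the cross-sectional area A = b * y = 9.3 * 2.82 = 26.23 m^2.
The wetted perimeter P = b + 2y = 9.3 + 2*2.82 = 14.94 m.
Hydraulic radius R = A/P = 26.23/14.94 = 1.7554 m.
Velocity V = (1/n)*R^(2/3)*S^(1/2) = (1/0.05)*1.7554^(2/3)*0.0016^(1/2) = 1.1642 m/s.
Discharge Q = A * V = 26.23 * 1.1642 = 30.531 m^3/s.

30.531


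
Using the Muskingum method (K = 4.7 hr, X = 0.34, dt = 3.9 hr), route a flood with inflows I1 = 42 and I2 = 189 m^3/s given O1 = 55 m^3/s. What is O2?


Muskingum coefficients:
denom = 2*K*(1-X) + dt = 2*4.7*(1-0.34) + 3.9 = 10.104.
C0 = (dt - 2*K*X)/denom = (3.9 - 2*4.7*0.34)/10.104 = 0.0697.
C1 = (dt + 2*K*X)/denom = (3.9 + 2*4.7*0.34)/10.104 = 0.7023.
C2 = (2*K*(1-X) - dt)/denom = 0.228.
O2 = C0*I2 + C1*I1 + C2*O1
   = 0.0697*189 + 0.7023*42 + 0.228*55
   = 55.21 m^3/s.

55.21


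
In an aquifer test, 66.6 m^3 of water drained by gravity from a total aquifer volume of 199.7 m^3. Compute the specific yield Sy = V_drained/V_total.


Specific yield Sy = Volume drained / Total volume.
Sy = 66.6 / 199.7
   = 0.3335.

0.3335


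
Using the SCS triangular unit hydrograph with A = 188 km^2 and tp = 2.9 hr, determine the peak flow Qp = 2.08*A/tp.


SCS formula: Qp = 2.08 * A / tp.
Qp = 2.08 * 188 / 2.9
   = 391.04 / 2.9
   = 134.84 m^3/s per cm.

134.84


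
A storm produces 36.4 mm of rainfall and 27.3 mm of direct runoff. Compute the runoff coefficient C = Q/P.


The runoff coefficient C = runoff depth / rainfall depth.
C = 27.3 / 36.4
  = 0.75.

0.75


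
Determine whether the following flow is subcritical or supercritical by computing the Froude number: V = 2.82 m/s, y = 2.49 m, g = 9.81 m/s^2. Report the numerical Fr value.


The Froude number is defined as Fr = V / sqrt(g*y).
g*y = 9.81 * 2.49 = 24.4269.
sqrt(g*y) = sqrt(24.4269) = 4.9424.
Fr = 2.82 / 4.9424 = 0.5706.
Since Fr < 1, the flow is subcritical.

0.5706


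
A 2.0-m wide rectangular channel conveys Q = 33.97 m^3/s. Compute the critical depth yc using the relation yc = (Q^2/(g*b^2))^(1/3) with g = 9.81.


Using yc = (Q^2 / (g * b^2))^(1/3):
Q^2 = 33.97^2 = 1153.96.
g * b^2 = 9.81 * 2.0^2 = 9.81 * 4.0 = 39.24.
Q^2 / (g*b^2) = 1153.96 / 39.24 = 29.4077.
yc = 29.4077^(1/3) = 3.0866 m.

3.0866


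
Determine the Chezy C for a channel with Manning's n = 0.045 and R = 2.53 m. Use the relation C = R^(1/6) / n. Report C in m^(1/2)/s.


The Chezy coefficient relates to Manning's n through C = R^(1/6) / n.
R^(1/6) = 2.53^(1/6) = 1.167311.
C = 1.167311 / 0.045 = 25.94 m^(1/2)/s.

25.94


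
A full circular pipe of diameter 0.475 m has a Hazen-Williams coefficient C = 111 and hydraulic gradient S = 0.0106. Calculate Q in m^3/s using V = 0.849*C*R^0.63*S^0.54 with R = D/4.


For a full circular pipe, R = D/4 = 0.475/4 = 0.1187 m.
V = 0.849 * 111 * 0.1187^0.63 * 0.0106^0.54
  = 0.849 * 111 * 0.261228 * 0.085835
  = 2.1131 m/s.
Pipe area A = pi*D^2/4 = pi*0.475^2/4 = 0.1772 m^2.
Q = A * V = 0.1772 * 2.1131 = 0.3744 m^3/s.

0.3744


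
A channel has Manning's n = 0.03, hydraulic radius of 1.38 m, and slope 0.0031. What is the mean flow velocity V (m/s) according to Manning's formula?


Manning's equation gives V = (1/n) * R^(2/3) * S^(1/2).
First, compute R^(2/3) = 1.38^(2/3) = 1.2395.
Next, S^(1/2) = 0.0031^(1/2) = 0.055678.
Then 1/n = 1/0.03 = 33.33.
V = 33.33 * 1.2395 * 0.055678 = 2.3004 m/s.

2.3004


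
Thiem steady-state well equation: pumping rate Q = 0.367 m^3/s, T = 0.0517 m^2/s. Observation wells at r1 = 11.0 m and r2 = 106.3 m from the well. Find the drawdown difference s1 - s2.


Thiem equation: s1 - s2 = Q/(2*pi*T) * ln(r2/r1).
ln(r2/r1) = ln(106.3/11.0) = 2.2684.
Q/(2*pi*T) = 0.367 / (2*pi*0.0517) = 0.367 / 0.3248 = 1.1298.
s1 - s2 = 1.1298 * 2.2684 = 2.5628 m.

2.5628


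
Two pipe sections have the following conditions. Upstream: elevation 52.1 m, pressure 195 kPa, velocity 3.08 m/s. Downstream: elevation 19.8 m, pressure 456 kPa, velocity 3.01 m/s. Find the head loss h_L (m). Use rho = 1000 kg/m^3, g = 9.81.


Total head at each section: H = z + p/(rho*g) + V^2/(2g).
H1 = 52.1 + 195*1000/(1000*9.81) + 3.08^2/(2*9.81)
   = 52.1 + 19.878 + 0.4835
   = 72.461 m.
H2 = 19.8 + 456*1000/(1000*9.81) + 3.01^2/(2*9.81)
   = 19.8 + 46.483 + 0.4618
   = 66.745 m.
h_L = H1 - H2 = 72.461 - 66.745 = 5.716 m.

5.716


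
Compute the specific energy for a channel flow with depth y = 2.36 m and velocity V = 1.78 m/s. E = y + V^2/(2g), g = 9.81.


Specific energy E = y + V^2/(2g).
Velocity head = V^2/(2g) = 1.78^2 / (2*9.81) = 3.1684 / 19.62 = 0.1615 m.
E = 2.36 + 0.1615 = 2.5215 m.

2.5215


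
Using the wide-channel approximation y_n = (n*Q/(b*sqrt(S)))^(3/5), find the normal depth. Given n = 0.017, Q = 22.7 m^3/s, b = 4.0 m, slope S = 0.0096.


We use the wide-channel approximation y_n = (n*Q/(b*sqrt(S)))^(3/5).
sqrt(S) = sqrt(0.0096) = 0.09798.
Numerator: n*Q = 0.017 * 22.7 = 0.3859.
Denominator: b*sqrt(S) = 4.0 * 0.09798 = 0.39192.
arg = 0.9846.
y_n = 0.9846^(3/5) = 0.9908 m.

0.9908
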